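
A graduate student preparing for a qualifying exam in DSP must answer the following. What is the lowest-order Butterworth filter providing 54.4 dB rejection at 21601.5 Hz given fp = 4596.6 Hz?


Butterworth filter order formula:
n = log10(10^(A/10) - 1) / (2 * log10(f_stop/f_pass))
10^(54.4/10) - 1 = 275421.8703
f_stop/f_pass = 21601.5 / 4596.6 = 4.6995
n = 4.0473 -> ceil = 5

5


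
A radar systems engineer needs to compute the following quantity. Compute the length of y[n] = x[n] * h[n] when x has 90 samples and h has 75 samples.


Linear convolution output length:
L = N + M - 1
  = 90 + 75 - 1
  = 164 samples

164


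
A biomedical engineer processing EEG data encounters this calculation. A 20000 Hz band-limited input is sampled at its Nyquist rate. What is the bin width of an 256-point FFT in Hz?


Step 1 — Nyquist sampling rate:
fs = 2 * fmax = 2 * 20000 = 40000 Hz

Step 2 — DFT bin spacing:
df = fs / N = 40000 / 256 = 156.25 Hz

156.25 Hz


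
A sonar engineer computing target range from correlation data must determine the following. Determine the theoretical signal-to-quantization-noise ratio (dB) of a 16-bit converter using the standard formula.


Theoretical SNR for a full-scale sinusoid:
SNR = 6.02 * N + 1.76
    = 6.02 * 16 + 1.76
    = 96.32 + 1.76
    = 98.08 dB

98.08 dB


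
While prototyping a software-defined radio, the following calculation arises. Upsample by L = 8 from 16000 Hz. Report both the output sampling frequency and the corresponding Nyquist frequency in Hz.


Step 1 — output sample rate after interpolation by L:
fs_out = L * fs_in = 8 * 16000 = 128000 Hz

Step 2 — Nyquist frequency of the output stream:
f_Nyq = fs_out / 2 = 128000 / 2 = 64000.0 Hz

fs_out = 128000 Hz; f_Nyquist = 64000.0 Hz


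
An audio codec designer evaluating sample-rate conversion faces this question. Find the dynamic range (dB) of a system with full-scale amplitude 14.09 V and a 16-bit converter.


Dynamic range from full-scale to LSB:
V_min = V_max / 2^bits = 14.09 / 2^16
DR = 20 * log10(V_max / V_min)
   = 20 * log10(2^16)
   = 20 * 16 * log10(2)
   = 96.33 dB

96.33 dB


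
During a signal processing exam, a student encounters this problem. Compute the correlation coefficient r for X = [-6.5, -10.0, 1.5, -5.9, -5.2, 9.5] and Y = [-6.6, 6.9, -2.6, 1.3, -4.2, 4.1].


Pearson correlation coefficient (population):
r = cov(X,Y) / (std(X) * std(Y))
Mean X = -2.7667, Mean Y = -0.1833
Cov(X,Y) = 3.346111
Std(X) = 6.463659, Std(Y) = 4.723493
r = 0.1096

0.1096


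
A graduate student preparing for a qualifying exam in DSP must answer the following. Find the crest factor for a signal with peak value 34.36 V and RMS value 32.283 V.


Crest factor is the ratio of peak to RMS:
CF = V_peak / V_rms
   = 34.36 / 32.283
   = 1.0643

1.0643


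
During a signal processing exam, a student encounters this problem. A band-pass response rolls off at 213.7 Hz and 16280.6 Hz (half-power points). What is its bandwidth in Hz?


Bandwidth is the difference of -3dB frequencies:
BW = f_high - f_low
   = 16280.6 - 213.7
   = 16066.9 Hz

16066.9 Hz


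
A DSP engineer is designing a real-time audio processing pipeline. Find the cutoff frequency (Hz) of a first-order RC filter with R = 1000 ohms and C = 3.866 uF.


Cutoff frequency of a first-order RC filter:
fc = 1 / (2 * pi * R * C)
C = 3.866 uF = 3.866e-06 F
fc = 1 / (2 * pi * 1000 * 3.866e-06)
   = 1 / 0.024290794397556
   = 41.167859 Hz

41.167859 Hz


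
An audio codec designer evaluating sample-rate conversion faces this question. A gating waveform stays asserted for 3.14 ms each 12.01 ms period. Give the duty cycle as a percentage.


Duty cycle as a percentage:
DC = (t_on / T) * 100
   = (3.14 / 12.01) * 100
   = 0.261449 * 100
   = 26.14 %

26.14 %


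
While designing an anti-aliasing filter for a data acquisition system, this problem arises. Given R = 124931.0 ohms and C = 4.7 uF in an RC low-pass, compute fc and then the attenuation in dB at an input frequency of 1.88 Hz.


Step 1 — cutoff frequency:
fc = 1 / (2*pi*R*C)
C = 4.7 uF = 4.7e-06 F
fc = 1 / (2*pi*124931.0*4.7e-06)
   = 0.271052 Hz

Step 2 — magnitude at f = 1.88 Hz:
|H(f)| = 1 / sqrt(1 + (f/fc)^2)
f/fc = 1.88 / 0.271052 = 6.935938
|H| = 1 / sqrt(1 + 48.107236) = 0.1427011
|H|_dB = 20*log10(0.1427011) = -16.91 dB

fc = 0.271052 Hz; |H(1.88 Hz)| = -16.91 dB


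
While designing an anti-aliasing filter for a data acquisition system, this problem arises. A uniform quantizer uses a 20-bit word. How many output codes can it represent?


Number of quantization levels = 2^N
= 2^20
= 1048576

1048576


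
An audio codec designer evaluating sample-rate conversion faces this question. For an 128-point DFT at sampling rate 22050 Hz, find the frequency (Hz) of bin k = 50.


Frequency of DFT bin k:
f_k = k * fs / N
    = 50 * 22050 / 128
    = 1102500 / 128
    = 8613.281 Hz

8613.281 Hz


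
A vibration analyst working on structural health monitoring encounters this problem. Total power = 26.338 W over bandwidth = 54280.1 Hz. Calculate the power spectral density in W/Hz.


Power spectral density:
PSD = P / BW
    = 26.338 / 54280.1
    = 0.00048522 W/Hz

0.00048522 W/Hz


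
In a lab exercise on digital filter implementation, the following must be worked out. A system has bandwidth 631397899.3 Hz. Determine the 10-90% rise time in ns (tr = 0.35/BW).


Rise time from bandwidth relationship:
tr = 0.35 / BW
   = 0.35 / 631397899.3
   = 5.543255693e-10 s
   = 0.5543 ns

0.5543 ns


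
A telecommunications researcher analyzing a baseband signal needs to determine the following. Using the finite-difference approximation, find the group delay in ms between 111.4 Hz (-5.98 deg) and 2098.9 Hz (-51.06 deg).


Group delay from phase difference:
tau = -d(phi)/d(omega)
d(phi) = -45.08 deg = -0.786794 rad
d(omega) = 2*pi*(2098.9 - 111.4) = 12487.8308 rad/s
tau = -(-0.786794) / 12487.8308
    = 0.063 ms

0.063 ms


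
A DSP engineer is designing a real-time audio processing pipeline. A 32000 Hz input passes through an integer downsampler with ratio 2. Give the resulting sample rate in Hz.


Decimation reduces the sample rate:
fs_out = fs_in / M
       = 32000 / 2
       = 16000.0 Hz

16000.0 Hz


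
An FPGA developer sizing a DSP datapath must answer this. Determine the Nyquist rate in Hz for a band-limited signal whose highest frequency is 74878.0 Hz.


The Nyquist rate is twice the maximum frequency component.
fs_min = 2 * fmax
      = 2 * 74878.0
      = 149756.0 Hz

149756.0


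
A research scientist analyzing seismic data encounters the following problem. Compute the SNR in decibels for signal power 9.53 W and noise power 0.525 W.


SNR in decibels:
SNR = 10 * log10(Ps / Pn)
    = 10 * log10(9.53 / 0.525)
    = 10 * log10(18.1524)
    = 10 * 1.2589
    = 12.59 dB

12.59 dB


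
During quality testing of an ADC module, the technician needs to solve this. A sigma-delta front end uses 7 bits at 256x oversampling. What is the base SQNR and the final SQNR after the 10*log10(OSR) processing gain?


Step 1 — baseline SQNR at Nyquist:
SQNR_base = 6.02*N + 1.76
          = 6.02*7 + 1.76
          = 43.9 dB

Step 2 — oversampling processing gain:
G = 10*log10(OSR) = 10*log10(256) = 24.08 dB

Step 3 — total:
SQNR_total = 43.9 + 24.08 = 67.98 dB

Base SQNR = 43.9 dB; oversampled SQNR = 67.98 dB


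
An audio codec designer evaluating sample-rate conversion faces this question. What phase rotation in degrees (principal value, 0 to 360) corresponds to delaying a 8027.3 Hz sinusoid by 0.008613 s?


Phase shift from frequency and time delay:
phi = 360 * f * t_delay
    = 360 * 8027.3 * 0.008613
    = 24890.09 degrees
    mod 360 = 50.09 degrees

50.09 degrees


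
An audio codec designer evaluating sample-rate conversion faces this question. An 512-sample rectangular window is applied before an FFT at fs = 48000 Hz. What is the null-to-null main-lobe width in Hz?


Main lobe width for a rectangular window:
Width = 2 * fs / N
      = 2 * 48000 / 512
      = 96000 / 512
      = 187.5 Hz

187.5 Hz


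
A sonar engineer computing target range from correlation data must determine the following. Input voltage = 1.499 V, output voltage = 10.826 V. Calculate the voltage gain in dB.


Voltage gain in dB:
G = 20 * log10(Vout / Vin)
  = 20 * log10(10.826 / 1.499)
  = 20 * log10(7.222148)
  = 20 * 0.858666
  = 17.17 dB

17.17 dB


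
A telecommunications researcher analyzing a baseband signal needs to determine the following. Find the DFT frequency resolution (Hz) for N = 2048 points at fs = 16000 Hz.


DFT frequency resolution:
df = fs / N
   = 16000 / 2048
   = 7.8125 Hz

7.8125 Hz


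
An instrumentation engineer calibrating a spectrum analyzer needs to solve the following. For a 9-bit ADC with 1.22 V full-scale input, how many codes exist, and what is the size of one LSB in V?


Step 1 — number of quantization levels:
L = 2^N = 2^9 = 512

Step 2 — LSB step size:
delta = Vfs / L
      = 1.22 / 512
      = 0.00238281 V

Levels = 512; step size = 0.00238281 V


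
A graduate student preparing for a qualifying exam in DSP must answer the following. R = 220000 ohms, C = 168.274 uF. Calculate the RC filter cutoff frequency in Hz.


Cutoff frequency of a first-order RC filter:
fc = 1 / (2 * pi * R * C)
C = 168.274 uF = 0.000168274 F
fc = 1 / (2 * pi * 220000 * 0.000168274)
   = 1 / 232.60527936367
   = 0.004299 Hz

0.004299 Hz


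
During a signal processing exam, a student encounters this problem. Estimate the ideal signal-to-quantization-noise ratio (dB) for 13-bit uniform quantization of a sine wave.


Theoretical SNR for a full-scale sinusoid:
SNR = 6.02 * N + 1.76
    = 6.02 * 13 + 1.76
    = 78.26 + 1.76
    = 80.02 dB

80.02 dB


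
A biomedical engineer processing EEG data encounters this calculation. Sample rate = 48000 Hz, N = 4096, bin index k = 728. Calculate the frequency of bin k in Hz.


Frequency of DFT bin k:
f_k = k * fs / N
    = 728 * 48000 / 4096
    = 34944000 / 4096
    = 8531.25 Hz

8531.25 Hz


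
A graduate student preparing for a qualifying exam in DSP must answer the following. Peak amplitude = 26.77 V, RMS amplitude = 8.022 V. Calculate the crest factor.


Crest factor is the ratio of peak to RMS:
CF = V_peak / V_rms
   = 26.77 / 8.022
   = 3.3371

3.3371


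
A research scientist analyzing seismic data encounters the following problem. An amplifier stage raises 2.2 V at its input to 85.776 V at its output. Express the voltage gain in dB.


Voltage gain in dB:
G = 20 * log10(Vout / Vin)
  = 20 * log10(85.776 / 2.2)
  = 20 * log10(38.989091)
  = 20 * 1.590943
  = 31.82 dB

31.82 dB


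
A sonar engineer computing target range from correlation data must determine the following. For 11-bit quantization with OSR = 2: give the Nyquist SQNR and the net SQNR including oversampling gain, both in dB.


Step 1 — baseline SQNR at Nyquist:
SQNR_base = 6.02*N + 1.76
          = 6.02*11 + 1.76
          = 67.98 dB

Step 2 — oversampling processing gain:
G = 10*log10(OSR) = 10*log10(2) = 3.01 dB

Step 3 — total:
SQNR_total = 67.98 + 3.01 = 70.99 dB

Base SQNR = 67.98 dB; oversampled SQNR = 70.99 dB


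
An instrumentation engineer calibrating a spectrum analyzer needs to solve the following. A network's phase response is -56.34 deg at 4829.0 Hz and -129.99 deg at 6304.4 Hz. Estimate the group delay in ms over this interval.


Group delay from phase difference:
tau = -d(phi)/d(omega)
d(phi) = -73.65 deg = -1.285435 rad
d(omega) = 2*pi*(6304.4 - 4829.0) = 9270.2116 rad/s
tau = -(-1.285435) / 9270.2116
    = 0.1387 ms

0.1387 ms


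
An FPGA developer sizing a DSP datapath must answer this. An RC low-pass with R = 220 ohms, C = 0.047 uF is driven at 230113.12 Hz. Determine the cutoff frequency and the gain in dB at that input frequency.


Step 1 — cutoff frequency:
fc = 1 / (2*pi*R*C)
C = 0.047 uF = 4.7e-08 F
fc = 1 / (2*pi*220*4.7e-08)
   = 15392.161 Hz

Step 2 — magnitude at f = 230113.12 Hz:
|H(f)| = 1 / sqrt(1 + (f/fc)^2)
f/fc = 230113.12 / 15392.161 = 14.95002
|H| = 1 / sqrt(1 + 223.503098) = 0.0667404
|H|_dB = 20*log10(0.0667404) = -23.51 dB

fc = 15392.161 Hz; |H(230113.12 Hz)| = -23.51 dB


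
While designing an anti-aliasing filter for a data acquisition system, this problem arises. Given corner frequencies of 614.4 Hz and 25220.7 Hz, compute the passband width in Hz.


Bandwidth is the difference of -3dB frequencies:
BW = f_high - f_low
   = 25220.7 - 614.4
   = 24606.3 Hz

24606.3 Hz


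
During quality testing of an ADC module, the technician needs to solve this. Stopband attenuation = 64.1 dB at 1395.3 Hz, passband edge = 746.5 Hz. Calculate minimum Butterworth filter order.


Butterworth filter order formula:
n = log10(10^(A/10) - 1) / (2 * log10(f_stop/f_pass))
10^(64.1/10) - 1 = 2570394.7828
f_stop/f_pass = 1395.3 / 746.5 = 1.8691
n = 11.7988 -> ceil = 12

12


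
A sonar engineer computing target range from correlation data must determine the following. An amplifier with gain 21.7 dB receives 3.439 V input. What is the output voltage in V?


Output voltage from dB gain:
V_out = V_in * 10^(gain_dB / 20)
      = 3.439 * 10^(21.7 / 20)
      = 3.439 * 12.16186
      = 41.8246 V

41.8246 V


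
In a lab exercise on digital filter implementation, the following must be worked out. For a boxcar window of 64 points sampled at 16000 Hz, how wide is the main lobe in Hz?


Main lobe width for a rectangular window:
Width = 2 * fs / N
      = 2 * 16000 / 64
      = 32000 / 64
      = 500.0 Hz

500.0 Hz


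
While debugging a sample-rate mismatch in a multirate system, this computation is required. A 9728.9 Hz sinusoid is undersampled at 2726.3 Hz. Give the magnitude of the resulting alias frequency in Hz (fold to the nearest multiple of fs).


Compute the nearest integer multiple of fs to the signal:
n = round(9728.9 / 2726.3) = 4
f_alias = |9728.9 - 4 * 2726.3|
        = |9728.9 - 10905.2|
        = 1176.3 Hz

1176.3


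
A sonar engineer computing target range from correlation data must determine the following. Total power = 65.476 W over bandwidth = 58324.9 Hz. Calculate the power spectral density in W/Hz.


Power spectral density:
PSD = P / BW
    = 65.476 / 58324.9
    = 0.00112261 W/Hz

0.00112261 W/Hz


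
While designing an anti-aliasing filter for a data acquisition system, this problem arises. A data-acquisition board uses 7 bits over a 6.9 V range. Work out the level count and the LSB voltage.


Step 1 — number of quantization levels:
L = 2^N = 2^7 = 128

Step 2 — LSB step size:
delta = Vfs / L
      = 6.9 / 128
      = 0.05390625 V

Levels = 128; step size = 0.05390625 V


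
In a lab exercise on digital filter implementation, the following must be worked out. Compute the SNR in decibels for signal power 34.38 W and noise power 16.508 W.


SNR in decibels:
SNR = 10 * log10(Ps / Pn)
    = 10 * log10(34.38 / 16.508)
    = 10 * log10(2.0826)
    = 10 * 0.3186
    = 3.19 dB

3.19 dB


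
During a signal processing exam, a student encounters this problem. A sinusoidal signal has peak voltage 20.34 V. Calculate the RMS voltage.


RMS voltage for a sinusoidal waveform:
V_rms = V_peak / sqrt(2)
      = 20.34 / 1.414214
      = 14.383 V

14.383 V


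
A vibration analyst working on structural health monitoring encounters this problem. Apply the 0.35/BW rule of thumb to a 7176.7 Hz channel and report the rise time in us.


Rise time from bandwidth relationship:
tr = 0.35 / BW
   = 0.35 / 7176.7
   = 4.87689328e-05 s
   = 48.7689 us

48.7689 us


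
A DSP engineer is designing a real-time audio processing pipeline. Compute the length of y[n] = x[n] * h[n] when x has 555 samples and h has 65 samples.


Linear convolution output length:
L = N + M - 1
  = 555 + 65 - 1
  = 619 samples

619


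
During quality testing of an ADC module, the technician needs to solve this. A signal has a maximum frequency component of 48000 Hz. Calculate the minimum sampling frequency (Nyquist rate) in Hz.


The Nyquist rate is twice the maximum frequency component.
fs_min = 2 * fmax
      = 2 * 48000
      = 96000 Hz

96000


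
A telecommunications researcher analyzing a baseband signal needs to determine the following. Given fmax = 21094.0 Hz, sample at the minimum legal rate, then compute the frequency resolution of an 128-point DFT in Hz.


Step 1 — Nyquist sampling rate:
fs = 2 * fmax = 2 * 21094.0 = 42188.0 Hz

Step 2 — DFT bin spacing:
df = fs / N = 42188.0 / 128 = 329.5938 Hz

329.5938 Hz


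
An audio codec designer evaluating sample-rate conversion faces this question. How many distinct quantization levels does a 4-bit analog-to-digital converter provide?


Number of quantization levels = 2^N
= 2^4
= 16

16


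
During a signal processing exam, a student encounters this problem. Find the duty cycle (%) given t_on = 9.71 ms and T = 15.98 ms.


Duty cycle as a percentage:
DC = (t_on / T) * 100
   = (9.71 / 15.98) * 100
   = 0.607635 * 100
   = 60.76 %

60.76 %


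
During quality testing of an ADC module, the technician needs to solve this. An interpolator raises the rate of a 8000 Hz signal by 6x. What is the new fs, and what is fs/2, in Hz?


Step 1 — output sample rate after interpolation by L:
fs_out = L * fs_in = 6 * 8000 = 48000 Hz

Step 2 — Nyquist frequency of the output stream:
f_Nyq = fs_out / 2 = 48000 / 2 = 24000.0 Hz

fs_out = 48000 Hz; f_Nyquist = 24000.0 Hz


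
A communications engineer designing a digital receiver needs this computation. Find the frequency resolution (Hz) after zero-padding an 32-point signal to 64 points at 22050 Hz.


Frequency resolution after zero-padding:
N_padded = 32 * 2 = 64
df = fs / N_padded
   = 22050 / 64
   = 344.5312 Hz

344.5312 Hz


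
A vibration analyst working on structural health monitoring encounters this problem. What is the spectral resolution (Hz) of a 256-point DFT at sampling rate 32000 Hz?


DFT frequency resolution:
df = fs / N
   = 32000 / 256
   = 125.0 Hz

125.0 Hz


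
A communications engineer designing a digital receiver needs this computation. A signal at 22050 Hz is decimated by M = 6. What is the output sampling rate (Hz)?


Decimation reduces the sample rate:
fs_out = fs_in / M
       = 22050 / 6
       = 3675.0 Hz

3675.0 Hz


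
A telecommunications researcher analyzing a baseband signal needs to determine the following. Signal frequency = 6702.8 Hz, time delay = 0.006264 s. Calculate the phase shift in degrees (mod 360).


Phase shift from frequency and time delay:
phi = 360 * f * t_delay
    = 360 * 6702.8 * 0.006264
    = 15115.08 degrees
    mod 360 = 355.08 degrees

355.08 degrees


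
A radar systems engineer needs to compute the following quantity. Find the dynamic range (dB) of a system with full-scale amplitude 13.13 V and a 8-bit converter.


Dynamic range from full-scale to LSB:
V_min = V_max / 2^bits = 13.13 / 2^8
DR = 20 * log10(V_max / V_min)
   = 20 * log10(2^8)
   = 20 * 8 * log10(2)
   = 48.16 dB

48.16 dB


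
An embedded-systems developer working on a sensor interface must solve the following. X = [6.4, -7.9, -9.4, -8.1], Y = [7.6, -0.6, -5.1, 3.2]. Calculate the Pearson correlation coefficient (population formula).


Pearson correlation coefficient (population):
r = cov(X,Y) / (std(X) * std(Y))
Mean X = -4.75, Mean Y = 1.275
Cov(X,Y) = 24.90625
Std(X) = 6.463165, Std(Y) = 4.686883
r = 0.8222

0.8222


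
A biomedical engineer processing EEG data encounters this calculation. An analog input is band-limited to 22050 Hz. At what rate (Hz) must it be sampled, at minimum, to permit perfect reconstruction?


The Nyquist rate is twice the maximum frequency component.
fs_min = 2 * fmax
      = 2 * 22050
      = 44100 Hz

44100


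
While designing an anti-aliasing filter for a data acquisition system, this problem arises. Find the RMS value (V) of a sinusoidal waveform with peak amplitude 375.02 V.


RMS voltage for a sinusoidal waveform:
V_rms = V_peak / sqrt(2)
      = 375.02 / 1.414214
      = 265.179 V

265.179 V


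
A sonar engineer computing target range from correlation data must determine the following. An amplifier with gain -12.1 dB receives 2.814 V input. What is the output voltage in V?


Output voltage from dB gain:
V_out = V_in * 10^(gain_dB / 20)
      = 2.814 * 10^(-12.1 / 20)
      = 2.814 * 0.248313
      = 0.6988 V

0.6988 V


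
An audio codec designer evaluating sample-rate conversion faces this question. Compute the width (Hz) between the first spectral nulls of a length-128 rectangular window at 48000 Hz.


Main lobe width for a rectangular window:
Width = 2 * fs / N
      = 2 * 48000 / 128
      = 96000 / 128
      = 750.0 Hz

750.0 Hz


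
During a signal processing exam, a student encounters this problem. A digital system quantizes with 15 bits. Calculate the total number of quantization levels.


Number of quantization levels = 2^N
= 2^15
= 32768

32768


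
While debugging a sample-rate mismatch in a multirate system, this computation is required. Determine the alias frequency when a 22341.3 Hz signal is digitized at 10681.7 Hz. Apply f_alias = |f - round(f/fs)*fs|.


Compute the nearest integer multiple of fs to the signal:
n = round(22341.3 / 10681.7) = 2
f_alias = |22341.3 - 2 * 10681.7|
        = |22341.3 - 21363.4|
        = 977.9 Hz

977.9


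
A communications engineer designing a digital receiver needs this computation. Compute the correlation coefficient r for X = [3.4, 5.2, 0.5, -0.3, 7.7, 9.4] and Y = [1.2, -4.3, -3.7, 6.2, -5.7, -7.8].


Pearson correlation coefficient (population):
r = cov(X,Y) / (std(X) * std(Y))
Mean X = 4.3167, Mean Y = -2.35
Cov(X,Y) = -13.055833
Std(X) = 3.530541, Std(Y) = 4.694944
r = -0.7876

-0.7876


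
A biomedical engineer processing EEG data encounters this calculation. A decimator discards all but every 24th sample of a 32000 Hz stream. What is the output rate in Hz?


Decimation reduces the sample rate:
fs_out = fs_in / M
       = 32000 / 24
       = 1333.3333 Hz

1333.3333 Hz


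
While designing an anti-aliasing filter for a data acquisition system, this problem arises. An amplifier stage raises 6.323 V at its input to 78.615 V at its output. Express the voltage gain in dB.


Voltage gain in dB:
G = 20 * log10(Vout / Vin)
  = 20 * log10(78.615 / 6.323)
  = 20 * log10(12.43318)
  = 20 * 1.094582
  = 21.89 dB

21.89 dB


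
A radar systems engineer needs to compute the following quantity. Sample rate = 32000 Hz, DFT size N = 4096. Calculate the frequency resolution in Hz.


DFT frequency resolution:
df = fs / N
   = 32000 / 4096
   = 7.8125 Hz

7.8125 Hz


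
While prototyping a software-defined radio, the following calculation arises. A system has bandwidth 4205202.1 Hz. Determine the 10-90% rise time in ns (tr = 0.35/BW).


Rise time from bandwidth relationship:
tr = 0.35 / BW
   = 0.35 / 4205202.1
   = 8.323024475e-08 s
   = 83.2302 ns

83.2302 ns


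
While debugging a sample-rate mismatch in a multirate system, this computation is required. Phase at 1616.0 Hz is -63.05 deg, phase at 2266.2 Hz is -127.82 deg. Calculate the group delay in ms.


Group delay from phase difference:
tau = -d(phi)/d(omega)
d(phi) = -64.77 deg = -1.13045 rad
d(omega) = 2*pi*(2266.2 - 1616.0) = 4085.3271 rad/s
tau = -(-1.13045) / 4085.3271
    = 0.2767 ms

0.2767 ms


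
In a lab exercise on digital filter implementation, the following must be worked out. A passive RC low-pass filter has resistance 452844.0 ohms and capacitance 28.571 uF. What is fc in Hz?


Cutoff frequency of a first-order RC filter:
fc = 1 / (2 * pi * R * C)
C = 28.571 uF = 2.8571e-05 F
fc = 1 / (2 * pi * 452844.0 * 2.8571e-05)
   = 1 / 81.293145362941
   = 0.012301 Hz

0.012301 Hz


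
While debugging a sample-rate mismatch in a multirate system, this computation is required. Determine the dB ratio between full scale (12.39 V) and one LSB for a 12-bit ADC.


Dynamic range from full-scale to LSB:
V_min = V_max / 2^bits = 12.39 / 2^12
DR = 20 * log10(V_max / V_min)
   = 20 * log10(2^12)
   = 20 * 12 * log10(2)
   = 72.25 dB

72.25 dB


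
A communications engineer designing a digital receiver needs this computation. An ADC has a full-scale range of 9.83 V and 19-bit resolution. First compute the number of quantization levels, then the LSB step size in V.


Step 1 — number of quantization levels:
L = 2^N = 2^19 = 524288

Step 2 — LSB step size:
delta = Vfs / L
      = 9.83 / 524288
      = 1.875e-05 V

Levels = 524288; step size = 1.875e-05 V


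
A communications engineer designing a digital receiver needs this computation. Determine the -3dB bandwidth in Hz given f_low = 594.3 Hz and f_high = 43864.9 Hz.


Bandwidth is the difference of -3dB frequencies:
BW = f_high - f_low
   = 43864.9 - 594.3
   = 43270.6 Hz

43270.6 Hz


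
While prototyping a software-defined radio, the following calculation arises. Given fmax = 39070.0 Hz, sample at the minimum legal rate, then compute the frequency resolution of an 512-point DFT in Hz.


Step 1 — Nyquist sampling rate:
fs = 2 * fmax = 2 * 39070.0 = 78140.0 Hz

Step 2 — DFT bin spacing:
df = fs / N = 78140.0 / 512 = 152.6172 Hz

152.6172 Hz


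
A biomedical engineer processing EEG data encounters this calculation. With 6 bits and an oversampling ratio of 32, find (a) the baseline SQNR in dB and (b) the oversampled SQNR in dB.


Step 1 — baseline SQNR at Nyquist:
SQNR_base = 6.02*N + 1.76
          = 6.02*6 + 1.76
          = 37.88 dB

Step 2 — oversampling processing gain:
G = 10*log10(OSR) = 10*log10(32) = 15.05 dB

Step 3 — total:
SQNR_total = 37.88 + 15.05 = 52.93 dB

Base SQNR = 37.88 dB; oversampled SQNR = 52.93 dB


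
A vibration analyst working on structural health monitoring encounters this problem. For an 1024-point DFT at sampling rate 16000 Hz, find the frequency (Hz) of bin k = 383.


Frequency of DFT bin k:
f_k = k * fs / N
    = 383 * 16000 / 1024
    = 6128000 / 1024
    = 5984.375 Hz

5984.375 Hz


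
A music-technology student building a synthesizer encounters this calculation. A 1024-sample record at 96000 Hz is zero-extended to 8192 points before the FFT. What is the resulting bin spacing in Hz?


Frequency resolution after zero-padding:
N_padded = 1024 * 8 = 8192
df = fs / N_padded
   = 96000 / 8192
   = 11.7188 Hz

11.7188 Hz


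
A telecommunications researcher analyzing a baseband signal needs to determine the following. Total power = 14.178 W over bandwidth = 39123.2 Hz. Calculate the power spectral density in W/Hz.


Power spectral density:
PSD = P / BW
    = 14.178 / 39123.2
    = 0.00036239 W/Hz

0.00036239 W/Hz


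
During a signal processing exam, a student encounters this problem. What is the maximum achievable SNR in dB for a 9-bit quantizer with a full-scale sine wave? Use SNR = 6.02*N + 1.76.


Theoretical SNR for a full-scale sinusoid:
SNR = 6.02 * N + 1.76
    = 6.02 * 9 + 1.76
    = 54.18 + 1.76
    = 55.94 dB

55.94 dB


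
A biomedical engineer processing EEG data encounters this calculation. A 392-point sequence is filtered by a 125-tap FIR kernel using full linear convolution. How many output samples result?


Linear convolution output length:
L = N + M - 1
  = 392 + 125 - 1
  = 516 samples

516


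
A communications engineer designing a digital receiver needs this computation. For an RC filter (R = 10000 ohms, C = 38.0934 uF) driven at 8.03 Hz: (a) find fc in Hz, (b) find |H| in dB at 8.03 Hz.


Step 1 — cutoff frequency:
fc = 1 / (2*pi*R*C)
C = 38.0934 uF = 3.80934e-05 F
fc = 1 / (2*pi*10000*3.80934e-05)
   = 0.417802 Hz

Step 2 — magnitude at f = 8.03 Hz:
|H(f)| = 1 / sqrt(1 + (f/fc)^2)
f/fc = 8.03 / 0.417802 = 19.21963
|H| = 1 / sqrt(1 + 369.394177) = 0.0519599
|H|_dB = 20*log10(0.0519599) = -25.69 dB

fc = 0.417802 Hz; |H(8.03 Hz)| = -25.69 dB


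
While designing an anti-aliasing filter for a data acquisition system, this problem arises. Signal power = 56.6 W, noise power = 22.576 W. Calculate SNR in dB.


SNR in decibels:
SNR = 10 * log10(Ps / Pn)
    = 10 * log10(56.6 / 22.576)
    = 10 * log10(2.5071)
    = 10 * 0.3992
    = 3.99 dB

3.99 dB


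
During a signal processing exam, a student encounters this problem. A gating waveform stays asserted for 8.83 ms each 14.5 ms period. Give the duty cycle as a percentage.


Duty cycle as a percentage:
DC = (t_on / T) * 100
   = (8.83 / 14.5) * 100
   = 0.608966 * 100
   = 60.9 %

60.9 %


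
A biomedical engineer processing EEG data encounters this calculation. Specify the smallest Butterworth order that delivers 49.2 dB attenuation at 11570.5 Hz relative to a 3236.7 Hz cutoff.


Butterworth filter order formula:
n = log10(10^(A/10) - 1) / (2 * log10(f_stop/f_pass))
10^(49.2/10) - 1 = 83175.3771
f_stop/f_pass = 11570.5 / 3236.7 = 3.5748
n = 4.4465 -> ceil = 5

5


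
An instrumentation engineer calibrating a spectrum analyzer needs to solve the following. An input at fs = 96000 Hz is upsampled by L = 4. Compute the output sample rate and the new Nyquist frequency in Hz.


Step 1 — output sample rate after interpolation by L:
fs_out = L * fs_in = 4 * 96000 = 384000 Hz

Step 2 — Nyquist frequency of the output stream:
f_Nyq = fs_out / 2 = 384000 / 2 = 192000.0 Hz

fs_out = 384000 Hz; f_Nyquist = 192000.0 Hz


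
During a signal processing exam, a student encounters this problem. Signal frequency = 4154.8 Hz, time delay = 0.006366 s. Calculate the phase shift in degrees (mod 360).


Phase shift from frequency and time delay:
phi = 360 * f * t_delay
    = 360 * 4154.8 * 0.006366
    = 9521.8 degrees
    mod 360 = 161.8 degrees

161.8 degrees


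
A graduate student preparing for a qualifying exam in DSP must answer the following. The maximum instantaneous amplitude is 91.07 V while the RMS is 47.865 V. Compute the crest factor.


Crest factor is the ratio of peak to RMS:
CF = V_peak / V_rms
   = 91.07 / 47.865
   = 1.9026

1.9026


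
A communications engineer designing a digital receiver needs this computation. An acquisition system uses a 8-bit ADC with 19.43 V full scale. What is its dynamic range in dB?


Dynamic range from full-scale to LSB:
V_min = V_max / 2^bits = 19.43 / 2^8
DR = 20 * log10(V_max / V_min)
   = 20 * log10(2^8)
   = 20 * 8 * log10(2)
   = 48.16 dB

48.16 dB


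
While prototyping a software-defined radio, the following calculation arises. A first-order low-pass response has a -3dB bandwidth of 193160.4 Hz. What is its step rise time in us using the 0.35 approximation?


Rise time from bandwidth relationship:
tr = 0.35 / BW
   = 0.35 / 193160.4
   = 1.8119656e-06 s
   = 1.812 us

1.812 us


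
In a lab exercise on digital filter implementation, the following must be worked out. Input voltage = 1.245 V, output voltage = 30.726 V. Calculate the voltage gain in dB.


Voltage gain in dB:
G = 20 * log10(Vout / Vin)
  = 20 * log10(30.726 / 1.245)
  = 20 * log10(24.679518)
  = 20 * 1.392337
  = 27.85 dB

27.85 dB


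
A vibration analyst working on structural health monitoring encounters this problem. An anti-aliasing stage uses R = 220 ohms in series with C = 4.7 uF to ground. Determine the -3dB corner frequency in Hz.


Cutoff frequency of a first-order RC filter:
fc = 1 / (2 * pi * R * C)
C = 4.7 uF = 4.7e-06 F
fc = 1 / (2 * pi * 220 * 4.7e-06)
   = 1 / 0.0064968136076237
   = 153.921608 Hz

153.921608 Hz


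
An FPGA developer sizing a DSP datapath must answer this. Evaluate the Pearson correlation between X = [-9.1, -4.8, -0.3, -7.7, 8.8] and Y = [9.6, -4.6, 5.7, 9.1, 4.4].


Pearson correlation coefficient (population):
r = cov(X,Y) / (std(X) * std(Y))
Mean X = -2.62, Mean Y = 4.84
Cov(X,Y) = -6.9872
Std(X) = 6.455199, Std(Y) = 5.115701
r = -0.2116

-0.2116


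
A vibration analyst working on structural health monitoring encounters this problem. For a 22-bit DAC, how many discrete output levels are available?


Number of quantization levels = 2^N
= 2^22
= 4194304

4194304


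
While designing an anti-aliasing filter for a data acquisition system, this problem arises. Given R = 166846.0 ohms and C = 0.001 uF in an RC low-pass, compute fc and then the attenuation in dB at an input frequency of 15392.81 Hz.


Step 1 — cutoff frequency:
fc = 1 / (2*pi*R*C)
C = 0.001 uF = 1e-09 F
fc = 1 / (2*pi*166846.0*1e-09)
   = 953.903 Hz

Step 2 — magnitude at f = 15392.81 Hz:
|H(f)| = 1 / sqrt(1 + (f/fc)^2)
f/fc = 15392.81 / 953.903 = 16.136662
|H| = 1 / sqrt(1 + 260.391861) = 0.061852
|H|_dB = 20*log10(0.061852) = -24.17 dB

fc = 953.903 Hz; |H(15392.81 Hz)| = -24.17 dB


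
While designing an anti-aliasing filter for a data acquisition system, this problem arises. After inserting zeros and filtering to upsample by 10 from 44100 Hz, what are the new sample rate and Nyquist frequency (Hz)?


Step 1 — output sample rate after interpolation by L:
fs_out = L * fs_in = 10 * 44100 = 441000 Hz

Step 2 — Nyquist frequency of the output stream:
f_Nyq = fs_out / 2 = 441000 / 2 = 220500.0 Hz

fs_out = 441000 Hz; f_Nyquist = 220500.0 Hz


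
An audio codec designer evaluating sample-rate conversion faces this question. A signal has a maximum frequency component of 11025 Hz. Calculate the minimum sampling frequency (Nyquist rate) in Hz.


The Nyquist rate is twice the maximum frequency component.
fs_min = 2 * fmax
      = 2 * 11025
      = 22050 Hz

22050


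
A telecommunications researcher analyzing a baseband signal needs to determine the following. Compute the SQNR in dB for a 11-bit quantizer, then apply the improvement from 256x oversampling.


Step 1 — baseline SQNR at Nyquist:
SQNR_base = 6.02*N + 1.76
          = 6.02*11 + 1.76
          = 67.98 dB

Step 2 — oversampling processing gain:
G = 10*log10(OSR) = 10*log10(256) = 24.08 dB

Step 3 — total:
SQNR_total = 67.98 + 24.08 = 92.06 dB

Base SQNR = 67.98 dB; oversampled SQNR = 92.06 dB


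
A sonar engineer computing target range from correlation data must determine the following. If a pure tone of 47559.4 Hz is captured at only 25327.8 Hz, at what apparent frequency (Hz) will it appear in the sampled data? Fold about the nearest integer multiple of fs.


Compute the nearest integer multiple of fs to the signal:
n = round(47559.4 / 25327.8) = 2
f_alias = |47559.4 - 2 * 25327.8|
        = |47559.4 - 50655.6|
        = 3096.2 Hz

3096.2


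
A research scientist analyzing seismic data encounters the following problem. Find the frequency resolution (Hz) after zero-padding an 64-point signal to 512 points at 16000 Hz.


Frequency resolution after zero-padding:
N_padded = 64 * 8 = 512
df = fs / N_padded
   = 16000 / 512
   = 31.25 Hz

31.25 Hz


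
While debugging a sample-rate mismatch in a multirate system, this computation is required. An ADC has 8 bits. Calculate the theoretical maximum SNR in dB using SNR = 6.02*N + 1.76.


Theoretical SNR for a full-scale sinusoid:
SNR = 6.02 * N + 1.76
    = 6.02 * 8 + 1.76
    = 48.16 + 1.76
    = 49.92 dB

49.92 dB


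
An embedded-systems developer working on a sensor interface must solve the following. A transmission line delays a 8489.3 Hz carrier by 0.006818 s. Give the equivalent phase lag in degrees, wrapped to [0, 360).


Phase shift from frequency and time delay:
phi = 360 * f * t_delay
    = 360 * 8489.3 * 0.006818
    = 20836.82 degrees
    mod 360 = 316.82 degrees

316.82 degrees


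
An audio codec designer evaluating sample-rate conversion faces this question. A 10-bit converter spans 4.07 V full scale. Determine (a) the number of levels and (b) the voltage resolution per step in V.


Step 1 — number of quantization levels:
L = 2^N = 2^10 = 1024

Step 2 — LSB step size:
delta = Vfs / L
      = 4.07 / 1024
      = 0.00397461 V

Levels = 1024; step size = 0.00397461 V


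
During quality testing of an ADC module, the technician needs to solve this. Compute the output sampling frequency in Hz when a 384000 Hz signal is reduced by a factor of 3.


Decimation reduces the sample rate:
fs_out = fs_in / M
       = 384000 / 3
       = 128000.0 Hz

128000.0 Hz


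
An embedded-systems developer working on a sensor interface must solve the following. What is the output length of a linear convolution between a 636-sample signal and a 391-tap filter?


Linear convolution output length:
L = N + M - 1
  = 636 + 391 - 1
  = 1026 samples

1026


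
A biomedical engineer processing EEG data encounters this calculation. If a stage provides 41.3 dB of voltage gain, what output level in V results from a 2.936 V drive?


Output voltage from dB gain:
V_out = V_in * 10^(gain_dB / 20)
      = 2.936 * 10^(41.3 / 20)
      = 2.936 * 116.144861
      = 341.0013 V

341.0013 V


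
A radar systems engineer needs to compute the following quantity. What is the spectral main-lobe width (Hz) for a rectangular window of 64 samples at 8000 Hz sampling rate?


Main lobe width for a rectangular window:
Width = 2 * fs / N
      = 2 * 8000 / 64
      = 16000 / 64
      = 250.0 Hz

250.0 Hz


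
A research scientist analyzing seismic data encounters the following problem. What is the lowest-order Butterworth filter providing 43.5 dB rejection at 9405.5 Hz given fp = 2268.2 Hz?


Butterworth filter order formula:
n = log10(10^(A/10) - 1) / (2 * log10(f_stop/f_pass))
10^(43.5/10) - 1 = 22386.2114
f_stop/f_pass = 9405.5 / 2268.2 = 4.1467
n = 3.5211 -> ceil = 4

4


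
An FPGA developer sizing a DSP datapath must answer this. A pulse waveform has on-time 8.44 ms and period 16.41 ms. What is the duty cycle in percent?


Duty cycle as a percentage:
DC = (t_on / T) * 100
   = (8.44 / 16.41) * 100
   = 0.514321 * 100
   = 51.43 %

51.43 %


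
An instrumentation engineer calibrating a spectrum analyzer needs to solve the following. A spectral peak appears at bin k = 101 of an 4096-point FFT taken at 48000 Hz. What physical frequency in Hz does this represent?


Frequency of DFT bin k:
f_k = k * fs / N
    = 101 * 48000 / 4096
    = 4848000 / 4096
    = 1183.594 Hz

1183.594 Hz


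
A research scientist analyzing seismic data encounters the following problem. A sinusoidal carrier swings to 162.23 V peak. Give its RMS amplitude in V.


RMS voltage for a sinusoidal waveform:
V_rms = V_peak / sqrt(2)
      = 162.23 / 1.414214
      = 114.714 V

114.714 V


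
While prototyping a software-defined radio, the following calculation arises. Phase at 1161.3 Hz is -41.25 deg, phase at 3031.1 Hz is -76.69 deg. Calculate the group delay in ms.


Group delay from phase difference:
tau = -d(phi)/d(omega)
d(phi) = -35.44 deg = -0.618545 rad
d(omega) = 2*pi*(3031.1 - 1161.3) = 11748.2999 rad/s
tau = -(-0.618545) / 11748.2999
    = 0.0526 ms

0.0526 ms


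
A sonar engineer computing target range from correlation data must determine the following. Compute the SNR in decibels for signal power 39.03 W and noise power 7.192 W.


SNR in decibels:
SNR = 10 * log10(Ps / Pn)
    = 10 * log10(39.03 / 7.192)
    = 10 * log10(5.4269)
    = 10 * 0.7345
    = 7.35 dB

7.35 dB


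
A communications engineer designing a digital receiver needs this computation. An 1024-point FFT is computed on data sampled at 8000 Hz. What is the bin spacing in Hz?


DFT frequency resolution:
df = fs / N
   = 8000 / 1024
   = 7.8125 Hz

7.8125 Hz


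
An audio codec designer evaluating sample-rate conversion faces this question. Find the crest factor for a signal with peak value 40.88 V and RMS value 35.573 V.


Crest factor is the ratio of peak to RMS:
CF = V_peak / V_rms
   = 40.88 / 35.573
   = 1.1492

1.1492


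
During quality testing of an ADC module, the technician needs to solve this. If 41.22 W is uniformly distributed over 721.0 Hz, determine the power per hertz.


Power spectral density:
PSD = P / BW
    = 41.22 / 721.0
    = 0.0571706 W/Hz

0.0571706 W/Hz


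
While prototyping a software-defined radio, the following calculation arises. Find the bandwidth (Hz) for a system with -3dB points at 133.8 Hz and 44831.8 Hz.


Bandwidth is the difference of -3dB frequencies:
BW = f_high - f_low
   = 44831.8 - 133.8
   = 44698.0 Hz

44698.0 Hz
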